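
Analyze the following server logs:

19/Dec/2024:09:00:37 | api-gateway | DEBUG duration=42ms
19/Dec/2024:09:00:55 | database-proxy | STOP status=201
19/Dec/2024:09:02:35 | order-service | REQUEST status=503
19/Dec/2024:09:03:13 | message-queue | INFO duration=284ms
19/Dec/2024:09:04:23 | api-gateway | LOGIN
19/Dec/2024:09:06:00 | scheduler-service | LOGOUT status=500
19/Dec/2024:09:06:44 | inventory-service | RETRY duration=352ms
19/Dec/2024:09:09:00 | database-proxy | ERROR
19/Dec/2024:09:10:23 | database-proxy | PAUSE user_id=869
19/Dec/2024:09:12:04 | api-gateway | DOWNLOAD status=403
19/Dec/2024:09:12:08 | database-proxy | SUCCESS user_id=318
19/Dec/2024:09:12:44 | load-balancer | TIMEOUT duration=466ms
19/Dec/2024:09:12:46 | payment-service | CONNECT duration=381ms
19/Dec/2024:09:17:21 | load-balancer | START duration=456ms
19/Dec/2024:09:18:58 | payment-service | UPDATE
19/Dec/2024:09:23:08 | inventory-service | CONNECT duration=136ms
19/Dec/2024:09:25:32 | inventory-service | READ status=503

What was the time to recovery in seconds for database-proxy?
188

To calculate recovery time:

1. Find ERROR event for database-proxy: 19/Dec/2024:09:09:00
2. Find next SUCCESS event for database-proxy: 19/Dec/2024:09:12:08
3. Recovery time: 19/Dec/2024:09:12:08 - 19/Dec/2024:09:09:00 = 188 seconds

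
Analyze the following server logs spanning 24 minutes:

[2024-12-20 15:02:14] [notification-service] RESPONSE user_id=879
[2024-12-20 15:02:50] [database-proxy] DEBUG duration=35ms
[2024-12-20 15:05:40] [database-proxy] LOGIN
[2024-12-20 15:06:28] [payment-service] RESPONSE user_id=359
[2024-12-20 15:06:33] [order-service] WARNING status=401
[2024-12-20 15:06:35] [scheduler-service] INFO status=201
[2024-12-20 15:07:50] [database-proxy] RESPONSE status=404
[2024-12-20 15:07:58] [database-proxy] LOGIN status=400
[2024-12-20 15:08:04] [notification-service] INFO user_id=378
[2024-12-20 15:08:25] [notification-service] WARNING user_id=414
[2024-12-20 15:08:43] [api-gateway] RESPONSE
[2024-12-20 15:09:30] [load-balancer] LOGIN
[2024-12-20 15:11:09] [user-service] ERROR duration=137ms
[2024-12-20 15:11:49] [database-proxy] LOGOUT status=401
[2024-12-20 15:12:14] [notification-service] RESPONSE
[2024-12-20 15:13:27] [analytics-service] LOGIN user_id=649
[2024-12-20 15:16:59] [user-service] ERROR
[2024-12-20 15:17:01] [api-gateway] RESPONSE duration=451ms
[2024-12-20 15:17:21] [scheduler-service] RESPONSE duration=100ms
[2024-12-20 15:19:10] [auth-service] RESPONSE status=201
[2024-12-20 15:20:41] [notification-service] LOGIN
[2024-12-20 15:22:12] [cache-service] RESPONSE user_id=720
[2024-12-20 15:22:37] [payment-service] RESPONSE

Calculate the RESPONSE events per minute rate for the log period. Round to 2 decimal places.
0.42

To calculate the rate:

1. Count total RESPONSE events: 10
2. Total time period: 24 minutes
3. Rate = 10 / 24 = 0.42 events per minute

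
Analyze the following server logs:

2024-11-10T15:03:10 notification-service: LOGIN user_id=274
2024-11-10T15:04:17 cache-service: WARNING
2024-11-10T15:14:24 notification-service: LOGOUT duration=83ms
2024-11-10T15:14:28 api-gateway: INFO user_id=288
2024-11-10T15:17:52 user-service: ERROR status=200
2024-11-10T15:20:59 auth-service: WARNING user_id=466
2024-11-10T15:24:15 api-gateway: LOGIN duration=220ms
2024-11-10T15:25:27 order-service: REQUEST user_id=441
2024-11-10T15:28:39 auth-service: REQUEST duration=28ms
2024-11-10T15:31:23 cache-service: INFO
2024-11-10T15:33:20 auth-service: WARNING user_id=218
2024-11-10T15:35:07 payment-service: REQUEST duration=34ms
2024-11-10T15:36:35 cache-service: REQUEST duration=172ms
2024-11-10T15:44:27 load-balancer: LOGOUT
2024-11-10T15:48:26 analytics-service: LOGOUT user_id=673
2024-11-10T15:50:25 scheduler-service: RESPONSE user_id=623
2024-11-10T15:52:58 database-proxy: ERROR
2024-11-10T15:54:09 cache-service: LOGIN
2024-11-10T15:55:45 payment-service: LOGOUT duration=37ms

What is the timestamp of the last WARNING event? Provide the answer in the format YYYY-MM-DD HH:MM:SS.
2024-11-10 15:33:20

To find the last event:

1. Filter for all WARNING events
2. Sort by timestamp
3. Select the last one
4. Timestamp: 2024-11-10 15:33:20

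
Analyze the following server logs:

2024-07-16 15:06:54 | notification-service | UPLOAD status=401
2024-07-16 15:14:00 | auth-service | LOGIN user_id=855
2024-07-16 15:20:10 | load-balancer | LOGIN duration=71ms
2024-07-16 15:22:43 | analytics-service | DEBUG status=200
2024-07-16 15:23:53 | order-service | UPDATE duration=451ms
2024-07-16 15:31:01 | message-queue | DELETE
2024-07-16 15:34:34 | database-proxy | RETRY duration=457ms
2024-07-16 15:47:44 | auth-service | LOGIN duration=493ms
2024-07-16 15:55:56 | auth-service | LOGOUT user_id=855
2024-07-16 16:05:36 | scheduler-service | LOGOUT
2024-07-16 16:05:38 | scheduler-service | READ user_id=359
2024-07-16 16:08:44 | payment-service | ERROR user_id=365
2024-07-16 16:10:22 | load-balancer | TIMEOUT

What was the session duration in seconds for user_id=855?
2516

To calculate session duration:

1. Find LOGIN event for user_id=855: 2024-07-16 15:14:00
2. Find LOGOUT event for user_id=855: 2024-07-16 15:55:56
3. Session duration: 2024-07-16 15:55:56 - 2024-07-16 15:14:00 = 2516 seconds (41 minutes)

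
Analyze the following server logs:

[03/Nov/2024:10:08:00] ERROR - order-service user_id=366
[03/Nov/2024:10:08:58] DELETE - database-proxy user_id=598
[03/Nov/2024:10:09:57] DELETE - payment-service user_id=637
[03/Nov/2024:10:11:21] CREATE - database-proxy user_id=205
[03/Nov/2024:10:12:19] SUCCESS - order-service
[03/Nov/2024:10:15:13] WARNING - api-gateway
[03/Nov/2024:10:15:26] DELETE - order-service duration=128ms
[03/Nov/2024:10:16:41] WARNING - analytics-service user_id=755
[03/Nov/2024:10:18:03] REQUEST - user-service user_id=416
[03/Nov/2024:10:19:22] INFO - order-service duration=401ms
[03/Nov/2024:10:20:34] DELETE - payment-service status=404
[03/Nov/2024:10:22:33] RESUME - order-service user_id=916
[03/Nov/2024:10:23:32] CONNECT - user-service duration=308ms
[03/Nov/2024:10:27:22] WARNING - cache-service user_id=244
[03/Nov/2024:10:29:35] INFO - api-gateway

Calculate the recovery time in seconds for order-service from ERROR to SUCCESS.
259

To calculate recovery time:

1. Find ERROR event for order-service: 03/Nov/2024:10:08:00
2. Find next SUCCESS event for order-service: 03/Nov/2024:10:12:19
3. Recovery time: 03/Nov/2024:10:12:19 - 03/Nov/2024:10:08:00 = 259 seconds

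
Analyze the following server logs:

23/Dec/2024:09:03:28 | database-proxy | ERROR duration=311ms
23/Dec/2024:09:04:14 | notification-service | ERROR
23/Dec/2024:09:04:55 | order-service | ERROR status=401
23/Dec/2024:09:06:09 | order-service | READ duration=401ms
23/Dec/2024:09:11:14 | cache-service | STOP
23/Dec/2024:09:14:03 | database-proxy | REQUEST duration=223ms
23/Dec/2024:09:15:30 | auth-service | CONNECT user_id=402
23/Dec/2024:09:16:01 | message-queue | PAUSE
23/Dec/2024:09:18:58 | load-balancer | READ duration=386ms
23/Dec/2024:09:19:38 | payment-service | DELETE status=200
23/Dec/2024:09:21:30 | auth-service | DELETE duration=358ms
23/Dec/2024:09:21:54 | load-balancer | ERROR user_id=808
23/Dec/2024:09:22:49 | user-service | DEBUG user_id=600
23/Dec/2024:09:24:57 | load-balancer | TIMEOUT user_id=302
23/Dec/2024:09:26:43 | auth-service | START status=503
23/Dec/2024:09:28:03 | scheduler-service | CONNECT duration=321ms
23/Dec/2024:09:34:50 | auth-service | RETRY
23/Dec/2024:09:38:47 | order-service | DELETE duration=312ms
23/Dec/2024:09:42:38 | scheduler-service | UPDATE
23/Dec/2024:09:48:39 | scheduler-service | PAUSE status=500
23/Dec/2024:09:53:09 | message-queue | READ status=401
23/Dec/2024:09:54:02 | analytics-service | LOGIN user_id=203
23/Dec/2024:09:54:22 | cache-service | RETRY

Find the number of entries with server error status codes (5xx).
2

To find matching entries:

1. Pattern to match: server error status codes (5xx)
2. Scan each log entry for the pattern
3. Count matches: 2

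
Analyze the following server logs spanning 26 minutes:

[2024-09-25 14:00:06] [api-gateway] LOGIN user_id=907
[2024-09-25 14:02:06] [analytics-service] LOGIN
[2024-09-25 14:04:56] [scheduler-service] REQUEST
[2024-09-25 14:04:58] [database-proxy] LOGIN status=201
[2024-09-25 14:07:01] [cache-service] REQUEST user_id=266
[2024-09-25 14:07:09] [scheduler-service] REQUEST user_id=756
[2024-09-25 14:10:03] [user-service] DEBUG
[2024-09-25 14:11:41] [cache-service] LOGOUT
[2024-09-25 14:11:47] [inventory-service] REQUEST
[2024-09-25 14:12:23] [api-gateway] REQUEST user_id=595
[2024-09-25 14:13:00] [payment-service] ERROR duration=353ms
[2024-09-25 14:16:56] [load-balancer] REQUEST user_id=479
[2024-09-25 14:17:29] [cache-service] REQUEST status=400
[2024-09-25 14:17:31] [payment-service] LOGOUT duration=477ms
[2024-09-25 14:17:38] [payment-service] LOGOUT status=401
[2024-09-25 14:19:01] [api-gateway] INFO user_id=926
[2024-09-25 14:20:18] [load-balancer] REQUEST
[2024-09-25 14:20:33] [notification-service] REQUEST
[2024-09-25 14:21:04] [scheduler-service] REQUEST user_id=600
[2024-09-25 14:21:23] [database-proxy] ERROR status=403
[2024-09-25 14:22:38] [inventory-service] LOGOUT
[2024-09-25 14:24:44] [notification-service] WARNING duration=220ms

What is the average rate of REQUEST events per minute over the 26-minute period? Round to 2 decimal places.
0.38

To calculate the rate:

1. Count total REQUEST events: 10
2. Total time period: 26 minutes
3. Rate = 10 / 26 = 0.38 events per minute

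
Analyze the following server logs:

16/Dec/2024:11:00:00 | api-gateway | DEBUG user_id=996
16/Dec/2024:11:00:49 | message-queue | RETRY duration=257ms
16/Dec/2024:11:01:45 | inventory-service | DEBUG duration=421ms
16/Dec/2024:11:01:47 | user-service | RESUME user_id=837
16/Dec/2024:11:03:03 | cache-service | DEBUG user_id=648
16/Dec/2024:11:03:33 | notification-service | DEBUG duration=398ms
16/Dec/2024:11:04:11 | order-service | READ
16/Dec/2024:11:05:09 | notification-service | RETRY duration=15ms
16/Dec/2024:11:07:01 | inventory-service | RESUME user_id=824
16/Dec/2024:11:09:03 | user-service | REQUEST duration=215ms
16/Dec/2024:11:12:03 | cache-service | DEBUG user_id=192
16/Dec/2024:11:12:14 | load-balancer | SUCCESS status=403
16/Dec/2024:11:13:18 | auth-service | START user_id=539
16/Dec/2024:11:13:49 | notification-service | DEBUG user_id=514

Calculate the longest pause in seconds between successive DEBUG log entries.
510

To find the longest gap:

1. Extract all DEBUG events in chronological order
2. Calculate time differences between consecutive events
3. Find the maximum difference
4. Longest gap: 510 seconds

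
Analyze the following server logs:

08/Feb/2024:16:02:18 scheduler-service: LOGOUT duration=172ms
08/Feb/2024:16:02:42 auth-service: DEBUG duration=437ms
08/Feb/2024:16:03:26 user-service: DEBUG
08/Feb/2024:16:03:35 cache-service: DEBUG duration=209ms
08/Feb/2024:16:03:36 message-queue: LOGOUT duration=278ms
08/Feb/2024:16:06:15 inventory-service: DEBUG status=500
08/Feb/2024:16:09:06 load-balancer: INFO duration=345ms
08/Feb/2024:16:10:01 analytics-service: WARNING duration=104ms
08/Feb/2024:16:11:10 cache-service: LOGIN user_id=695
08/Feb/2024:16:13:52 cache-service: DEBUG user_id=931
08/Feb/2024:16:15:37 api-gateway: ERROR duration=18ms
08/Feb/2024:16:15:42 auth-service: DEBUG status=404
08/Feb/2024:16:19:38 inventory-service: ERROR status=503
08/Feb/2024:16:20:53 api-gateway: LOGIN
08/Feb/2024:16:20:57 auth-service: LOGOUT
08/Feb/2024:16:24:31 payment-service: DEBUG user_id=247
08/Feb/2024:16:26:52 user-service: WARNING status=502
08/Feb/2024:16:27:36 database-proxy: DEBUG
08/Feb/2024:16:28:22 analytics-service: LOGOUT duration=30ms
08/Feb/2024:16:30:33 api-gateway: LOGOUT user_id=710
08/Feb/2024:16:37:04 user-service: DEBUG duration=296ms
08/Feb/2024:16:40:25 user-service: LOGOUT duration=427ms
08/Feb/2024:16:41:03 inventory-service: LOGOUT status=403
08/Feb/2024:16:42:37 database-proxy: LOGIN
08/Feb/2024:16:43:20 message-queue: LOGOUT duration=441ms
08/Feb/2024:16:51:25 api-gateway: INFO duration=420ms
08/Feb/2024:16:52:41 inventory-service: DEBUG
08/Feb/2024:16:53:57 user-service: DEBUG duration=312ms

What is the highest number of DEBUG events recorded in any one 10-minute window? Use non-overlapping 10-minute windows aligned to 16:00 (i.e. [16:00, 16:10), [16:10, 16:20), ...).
4

To find the burst window:

1. Divide the log period into non-overlapping 10-minute windows starting at 16:00
2. Count DEBUG events in each window
3. Find the window with maximum count
4. Maximum events in a window: 4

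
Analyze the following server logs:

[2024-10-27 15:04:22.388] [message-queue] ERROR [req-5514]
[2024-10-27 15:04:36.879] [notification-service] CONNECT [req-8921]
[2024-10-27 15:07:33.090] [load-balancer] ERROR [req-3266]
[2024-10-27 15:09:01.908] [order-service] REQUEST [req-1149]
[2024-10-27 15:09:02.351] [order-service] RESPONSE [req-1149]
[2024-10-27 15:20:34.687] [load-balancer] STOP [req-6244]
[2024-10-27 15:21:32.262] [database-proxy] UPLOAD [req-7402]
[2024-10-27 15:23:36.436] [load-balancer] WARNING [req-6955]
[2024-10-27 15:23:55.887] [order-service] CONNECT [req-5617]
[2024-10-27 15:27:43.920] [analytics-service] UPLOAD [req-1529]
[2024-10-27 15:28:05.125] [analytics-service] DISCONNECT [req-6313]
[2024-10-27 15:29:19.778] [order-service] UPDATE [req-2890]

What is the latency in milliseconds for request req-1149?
443

To calculate latency:

1. Find REQUEST with id req-1149: 2024-10-27 15:09:01.908
2. Find RESPONSE with id req-1149: 2024-10-27 15:09:02.351
3. Latency: 2024-10-27 15:09:02.351 - 2024-10-27 15:09:01.908 = 443ms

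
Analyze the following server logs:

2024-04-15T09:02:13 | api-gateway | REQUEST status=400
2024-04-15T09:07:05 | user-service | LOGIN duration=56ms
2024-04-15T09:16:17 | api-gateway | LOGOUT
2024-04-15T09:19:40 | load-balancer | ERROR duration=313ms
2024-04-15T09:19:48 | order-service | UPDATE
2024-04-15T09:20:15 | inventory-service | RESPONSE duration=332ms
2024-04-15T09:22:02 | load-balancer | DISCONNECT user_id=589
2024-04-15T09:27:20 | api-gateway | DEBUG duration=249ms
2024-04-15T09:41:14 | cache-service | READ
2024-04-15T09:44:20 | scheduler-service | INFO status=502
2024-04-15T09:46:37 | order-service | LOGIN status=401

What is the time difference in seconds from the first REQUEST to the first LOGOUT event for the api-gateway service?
844

To find the time between events:

1. Locate the first REQUEST event for api-gateway: 2024-04-15T09:02:13
2. Locate the first LOGOUT event for api-gateway: 2024-04-15T09:16:17
3. Calculate the difference: 2024-04-15T09:16:17 - 2024-04-15T09:02:13 = 844 seconds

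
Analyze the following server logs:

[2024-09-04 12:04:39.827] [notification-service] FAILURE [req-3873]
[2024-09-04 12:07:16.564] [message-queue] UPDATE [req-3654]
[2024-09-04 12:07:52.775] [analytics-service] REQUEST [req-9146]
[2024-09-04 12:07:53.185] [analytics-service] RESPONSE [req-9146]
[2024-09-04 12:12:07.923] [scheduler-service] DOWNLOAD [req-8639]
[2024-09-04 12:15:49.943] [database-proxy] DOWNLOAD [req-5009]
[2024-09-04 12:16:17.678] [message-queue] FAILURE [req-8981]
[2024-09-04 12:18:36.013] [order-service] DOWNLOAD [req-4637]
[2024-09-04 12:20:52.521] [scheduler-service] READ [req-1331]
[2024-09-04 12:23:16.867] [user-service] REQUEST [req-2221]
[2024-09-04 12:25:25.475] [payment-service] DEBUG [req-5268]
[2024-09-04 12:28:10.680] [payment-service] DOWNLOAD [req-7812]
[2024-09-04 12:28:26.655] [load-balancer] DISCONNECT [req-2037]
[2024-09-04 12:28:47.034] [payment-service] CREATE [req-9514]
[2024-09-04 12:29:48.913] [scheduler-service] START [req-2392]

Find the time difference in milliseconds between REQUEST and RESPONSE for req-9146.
410

To calculate latency:

1. Find REQUEST with id req-9146: 2024-09-04 12:07:52.775
2. Find RESPONSE with id req-9146: 2024-09-04 12:07:53.185
3. Latency: 2024-09-04 12:07:53.185 - 2024-09-04 12:07:52.775 = 410ms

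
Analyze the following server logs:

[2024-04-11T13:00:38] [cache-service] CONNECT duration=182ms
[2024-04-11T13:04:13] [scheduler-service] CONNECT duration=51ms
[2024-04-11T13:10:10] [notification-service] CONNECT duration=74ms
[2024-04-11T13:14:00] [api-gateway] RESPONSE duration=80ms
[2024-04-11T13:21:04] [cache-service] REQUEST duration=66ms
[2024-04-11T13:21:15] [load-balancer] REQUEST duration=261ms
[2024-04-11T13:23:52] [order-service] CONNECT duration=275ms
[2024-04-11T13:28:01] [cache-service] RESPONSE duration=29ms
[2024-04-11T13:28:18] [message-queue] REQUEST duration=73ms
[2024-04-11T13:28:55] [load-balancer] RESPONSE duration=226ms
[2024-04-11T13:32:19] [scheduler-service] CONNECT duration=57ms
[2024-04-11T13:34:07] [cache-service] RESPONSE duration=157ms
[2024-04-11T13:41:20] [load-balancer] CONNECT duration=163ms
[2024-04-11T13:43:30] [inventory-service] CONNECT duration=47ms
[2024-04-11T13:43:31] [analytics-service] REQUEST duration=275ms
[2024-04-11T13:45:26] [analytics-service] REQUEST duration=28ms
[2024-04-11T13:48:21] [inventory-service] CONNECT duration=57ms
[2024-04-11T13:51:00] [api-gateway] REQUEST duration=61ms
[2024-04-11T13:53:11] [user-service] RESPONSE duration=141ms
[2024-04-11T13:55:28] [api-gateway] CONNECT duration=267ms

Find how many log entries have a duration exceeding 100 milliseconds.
9

To count timeouts:

1. Threshold: 100ms
2. Extract duration from each log entry
3. Count entries where duration > 100
4. Timeout count: 9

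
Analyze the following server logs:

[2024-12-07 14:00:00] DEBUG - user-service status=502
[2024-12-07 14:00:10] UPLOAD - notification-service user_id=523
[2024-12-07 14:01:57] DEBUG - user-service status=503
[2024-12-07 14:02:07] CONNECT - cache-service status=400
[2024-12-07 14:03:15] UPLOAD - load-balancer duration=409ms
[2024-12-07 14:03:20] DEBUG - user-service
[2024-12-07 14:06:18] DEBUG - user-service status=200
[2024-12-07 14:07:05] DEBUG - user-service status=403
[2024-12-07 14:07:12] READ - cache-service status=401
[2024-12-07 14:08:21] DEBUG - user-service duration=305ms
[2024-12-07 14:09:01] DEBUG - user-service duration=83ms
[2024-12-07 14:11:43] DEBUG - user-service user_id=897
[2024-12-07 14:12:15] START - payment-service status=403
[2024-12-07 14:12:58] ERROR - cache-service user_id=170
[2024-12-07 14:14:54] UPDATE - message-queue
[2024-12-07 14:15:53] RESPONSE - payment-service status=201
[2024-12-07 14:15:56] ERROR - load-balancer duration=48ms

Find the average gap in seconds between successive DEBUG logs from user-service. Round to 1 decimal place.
100.4

To calculate average interval:

1. Find all DEBUG events for user-service in order
2. Calculate time gaps between consecutive events
3. Compute mean of gaps: 703 / 7 = 100.4 seconds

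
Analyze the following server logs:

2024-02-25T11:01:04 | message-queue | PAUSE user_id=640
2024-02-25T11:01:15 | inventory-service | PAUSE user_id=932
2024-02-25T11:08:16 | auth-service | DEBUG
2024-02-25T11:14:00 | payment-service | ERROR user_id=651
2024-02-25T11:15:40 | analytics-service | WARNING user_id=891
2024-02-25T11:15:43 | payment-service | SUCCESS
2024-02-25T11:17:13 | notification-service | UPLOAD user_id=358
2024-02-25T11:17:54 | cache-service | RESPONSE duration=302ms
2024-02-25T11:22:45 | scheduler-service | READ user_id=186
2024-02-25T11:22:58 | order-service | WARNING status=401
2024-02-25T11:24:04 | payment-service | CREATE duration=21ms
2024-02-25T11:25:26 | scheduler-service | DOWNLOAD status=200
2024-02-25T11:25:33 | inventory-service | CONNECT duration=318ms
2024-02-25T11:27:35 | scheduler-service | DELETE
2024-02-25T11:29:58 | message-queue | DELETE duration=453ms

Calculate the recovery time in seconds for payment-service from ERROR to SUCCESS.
103

To calculate recovery time:

1. Find ERROR event for payment-service: 2024-02-25T11:14:00
2. Find next SUCCESS event for payment-service: 2024-02-25T11:15:43
3. Recovery time: 2024-02-25T11:15:43 - 2024-02-25T11:14:00 = 103 seconds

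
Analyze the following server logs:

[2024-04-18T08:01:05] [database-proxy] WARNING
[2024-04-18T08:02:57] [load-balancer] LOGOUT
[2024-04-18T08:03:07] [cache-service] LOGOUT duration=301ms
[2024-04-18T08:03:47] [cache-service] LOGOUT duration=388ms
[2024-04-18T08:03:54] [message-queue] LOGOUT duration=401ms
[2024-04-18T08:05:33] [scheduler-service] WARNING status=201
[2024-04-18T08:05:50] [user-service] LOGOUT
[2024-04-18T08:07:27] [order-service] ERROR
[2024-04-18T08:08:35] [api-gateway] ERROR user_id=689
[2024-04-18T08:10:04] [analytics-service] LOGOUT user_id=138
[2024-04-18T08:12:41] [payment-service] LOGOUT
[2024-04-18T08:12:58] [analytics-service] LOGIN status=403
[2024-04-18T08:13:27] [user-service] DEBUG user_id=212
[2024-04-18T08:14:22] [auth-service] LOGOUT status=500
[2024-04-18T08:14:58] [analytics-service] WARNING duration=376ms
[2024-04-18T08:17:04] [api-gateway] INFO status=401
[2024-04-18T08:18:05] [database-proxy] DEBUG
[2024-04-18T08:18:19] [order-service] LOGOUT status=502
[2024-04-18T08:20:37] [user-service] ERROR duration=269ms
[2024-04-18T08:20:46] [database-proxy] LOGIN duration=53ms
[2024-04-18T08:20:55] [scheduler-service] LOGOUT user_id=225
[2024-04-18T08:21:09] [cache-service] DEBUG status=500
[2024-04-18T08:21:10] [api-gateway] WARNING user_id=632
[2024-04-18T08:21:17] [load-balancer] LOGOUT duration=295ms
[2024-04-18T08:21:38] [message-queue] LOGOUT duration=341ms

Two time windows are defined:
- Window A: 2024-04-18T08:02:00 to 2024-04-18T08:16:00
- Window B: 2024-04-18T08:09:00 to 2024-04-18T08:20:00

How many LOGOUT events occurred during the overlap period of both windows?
3

To find overlap events:

1. Window A: 2024-04-18T08:02:00 to 2024-04-18T08:16:00
2. Window B: 2024-04-18T08:09:00 to 2024-04-18T08:20:00
3. Overlap period: 2024-04-18T08:09:00 to 2024-04-18T08:16:00
4. Count LOGOUT events in overlap: 3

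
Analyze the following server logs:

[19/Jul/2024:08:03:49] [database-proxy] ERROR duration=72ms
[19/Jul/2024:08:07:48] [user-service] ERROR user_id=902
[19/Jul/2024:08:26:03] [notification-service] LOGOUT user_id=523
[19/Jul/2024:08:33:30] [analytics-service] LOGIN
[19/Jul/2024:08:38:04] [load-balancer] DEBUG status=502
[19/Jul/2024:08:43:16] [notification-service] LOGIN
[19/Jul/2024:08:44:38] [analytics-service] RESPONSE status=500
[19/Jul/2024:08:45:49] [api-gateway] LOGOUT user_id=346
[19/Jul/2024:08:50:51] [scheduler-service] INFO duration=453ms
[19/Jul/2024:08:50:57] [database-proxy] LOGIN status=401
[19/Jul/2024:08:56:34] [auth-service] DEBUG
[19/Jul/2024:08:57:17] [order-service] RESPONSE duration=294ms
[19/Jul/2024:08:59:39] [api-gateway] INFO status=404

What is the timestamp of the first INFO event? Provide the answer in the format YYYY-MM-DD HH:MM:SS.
2024-07-19 08:50:51

To find the first event:

1. Filter for all INFO events
2. Sort by timestamp
3. Select the first one
4. Timestamp: 2024-07-19 08:50:51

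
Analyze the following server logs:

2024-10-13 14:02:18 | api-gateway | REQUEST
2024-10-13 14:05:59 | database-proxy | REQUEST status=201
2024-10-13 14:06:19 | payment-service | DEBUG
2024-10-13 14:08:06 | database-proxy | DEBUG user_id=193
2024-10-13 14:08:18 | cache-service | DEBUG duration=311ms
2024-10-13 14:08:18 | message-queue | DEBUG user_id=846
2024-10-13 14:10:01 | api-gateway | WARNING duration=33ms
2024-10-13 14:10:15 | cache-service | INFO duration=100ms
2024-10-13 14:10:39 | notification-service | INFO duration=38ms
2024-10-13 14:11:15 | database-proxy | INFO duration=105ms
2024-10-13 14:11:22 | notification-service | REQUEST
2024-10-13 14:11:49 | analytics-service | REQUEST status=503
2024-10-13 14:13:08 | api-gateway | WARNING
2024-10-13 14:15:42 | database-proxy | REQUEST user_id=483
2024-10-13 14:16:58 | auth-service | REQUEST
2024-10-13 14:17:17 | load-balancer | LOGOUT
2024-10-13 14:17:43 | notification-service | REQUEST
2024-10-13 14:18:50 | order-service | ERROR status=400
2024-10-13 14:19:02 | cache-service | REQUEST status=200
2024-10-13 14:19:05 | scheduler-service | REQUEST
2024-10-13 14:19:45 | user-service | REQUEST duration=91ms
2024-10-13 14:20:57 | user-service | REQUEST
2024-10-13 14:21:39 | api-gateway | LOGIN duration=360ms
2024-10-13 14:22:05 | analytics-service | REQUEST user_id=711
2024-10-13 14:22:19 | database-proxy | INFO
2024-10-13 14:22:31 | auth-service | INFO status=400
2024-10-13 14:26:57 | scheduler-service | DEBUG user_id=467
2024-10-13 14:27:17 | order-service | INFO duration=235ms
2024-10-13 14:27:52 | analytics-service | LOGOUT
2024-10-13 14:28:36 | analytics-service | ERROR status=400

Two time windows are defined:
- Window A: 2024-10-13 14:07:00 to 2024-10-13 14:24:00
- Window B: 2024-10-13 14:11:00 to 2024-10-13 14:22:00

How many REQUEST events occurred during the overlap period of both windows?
9

To find overlap events:

1. Window A: 2024-10-13 14:07:00 to 2024-10-13 14:24:00
2. Window B: 2024-10-13 14:11:00 to 2024-10-13 14:22:00
3. Overlap period: 2024-10-13 14:11:00 to 2024-10-13 14:22:00
4. Count REQUEST events in overlap: 9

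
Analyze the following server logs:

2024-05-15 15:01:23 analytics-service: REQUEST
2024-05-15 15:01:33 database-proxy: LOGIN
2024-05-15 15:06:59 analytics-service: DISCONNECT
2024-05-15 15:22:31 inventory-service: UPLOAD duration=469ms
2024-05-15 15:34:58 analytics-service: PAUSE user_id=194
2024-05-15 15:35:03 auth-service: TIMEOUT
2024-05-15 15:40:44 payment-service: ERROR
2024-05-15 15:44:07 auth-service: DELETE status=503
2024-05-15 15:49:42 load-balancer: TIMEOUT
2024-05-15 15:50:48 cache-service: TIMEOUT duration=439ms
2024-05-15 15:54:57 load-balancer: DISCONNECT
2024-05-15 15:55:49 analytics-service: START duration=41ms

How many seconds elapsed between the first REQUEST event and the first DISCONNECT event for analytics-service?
336

To find the time between events:

1. Locate the first REQUEST event for analytics-service: 2024-05-15 15:01:23
2. Locate the first DISCONNECT event for analytics-service: 2024-05-15 15:06:59
3. Calculate the difference: 2024-05-15 15:06:59 - 2024-05-15 15:01:23 = 336 seconds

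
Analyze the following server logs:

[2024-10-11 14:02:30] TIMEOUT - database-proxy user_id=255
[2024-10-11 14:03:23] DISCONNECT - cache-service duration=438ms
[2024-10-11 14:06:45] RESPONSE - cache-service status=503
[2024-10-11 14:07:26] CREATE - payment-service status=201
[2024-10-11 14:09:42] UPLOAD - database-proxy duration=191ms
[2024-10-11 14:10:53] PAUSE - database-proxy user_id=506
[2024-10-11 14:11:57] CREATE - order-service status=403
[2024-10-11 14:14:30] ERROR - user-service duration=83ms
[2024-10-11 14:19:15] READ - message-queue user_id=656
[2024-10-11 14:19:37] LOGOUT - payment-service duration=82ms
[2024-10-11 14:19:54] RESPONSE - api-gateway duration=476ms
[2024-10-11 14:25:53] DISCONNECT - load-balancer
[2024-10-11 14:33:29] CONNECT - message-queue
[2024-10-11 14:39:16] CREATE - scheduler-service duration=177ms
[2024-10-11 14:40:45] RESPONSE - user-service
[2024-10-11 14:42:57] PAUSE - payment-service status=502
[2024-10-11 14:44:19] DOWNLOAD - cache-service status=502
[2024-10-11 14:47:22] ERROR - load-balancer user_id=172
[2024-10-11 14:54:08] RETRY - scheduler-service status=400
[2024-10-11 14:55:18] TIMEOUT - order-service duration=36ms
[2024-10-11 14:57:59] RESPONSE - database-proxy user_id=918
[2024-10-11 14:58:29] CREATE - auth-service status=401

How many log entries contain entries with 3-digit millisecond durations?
4

To find matching entries:

1. Pattern to match: entries with 3-digit millisecond durations
2. Scan each log entry for the pattern
3. Count matches: 4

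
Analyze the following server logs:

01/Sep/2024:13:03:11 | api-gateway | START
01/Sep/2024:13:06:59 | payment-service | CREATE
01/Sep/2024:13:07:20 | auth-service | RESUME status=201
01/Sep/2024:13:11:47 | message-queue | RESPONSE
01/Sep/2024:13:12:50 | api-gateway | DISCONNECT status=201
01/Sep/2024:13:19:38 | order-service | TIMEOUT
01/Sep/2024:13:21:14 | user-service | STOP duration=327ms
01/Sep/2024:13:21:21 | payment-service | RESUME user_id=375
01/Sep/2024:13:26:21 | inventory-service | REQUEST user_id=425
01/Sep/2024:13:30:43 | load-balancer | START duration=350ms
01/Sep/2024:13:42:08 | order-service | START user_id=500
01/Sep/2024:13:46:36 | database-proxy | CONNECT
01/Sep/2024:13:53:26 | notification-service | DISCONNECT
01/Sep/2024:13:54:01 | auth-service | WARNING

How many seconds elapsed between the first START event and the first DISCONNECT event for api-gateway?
579

To find the time between events:

1. Locate the first START event for api-gateway: 01/Sep/2024:13:03:11
2. Locate the first DISCONNECT event for api-gateway: 01/Sep/2024:13:12:50
3. Calculate the difference: 01/Sep/2024:13:12:50 - 01/Sep/2024:13:03:11 = 579 seconds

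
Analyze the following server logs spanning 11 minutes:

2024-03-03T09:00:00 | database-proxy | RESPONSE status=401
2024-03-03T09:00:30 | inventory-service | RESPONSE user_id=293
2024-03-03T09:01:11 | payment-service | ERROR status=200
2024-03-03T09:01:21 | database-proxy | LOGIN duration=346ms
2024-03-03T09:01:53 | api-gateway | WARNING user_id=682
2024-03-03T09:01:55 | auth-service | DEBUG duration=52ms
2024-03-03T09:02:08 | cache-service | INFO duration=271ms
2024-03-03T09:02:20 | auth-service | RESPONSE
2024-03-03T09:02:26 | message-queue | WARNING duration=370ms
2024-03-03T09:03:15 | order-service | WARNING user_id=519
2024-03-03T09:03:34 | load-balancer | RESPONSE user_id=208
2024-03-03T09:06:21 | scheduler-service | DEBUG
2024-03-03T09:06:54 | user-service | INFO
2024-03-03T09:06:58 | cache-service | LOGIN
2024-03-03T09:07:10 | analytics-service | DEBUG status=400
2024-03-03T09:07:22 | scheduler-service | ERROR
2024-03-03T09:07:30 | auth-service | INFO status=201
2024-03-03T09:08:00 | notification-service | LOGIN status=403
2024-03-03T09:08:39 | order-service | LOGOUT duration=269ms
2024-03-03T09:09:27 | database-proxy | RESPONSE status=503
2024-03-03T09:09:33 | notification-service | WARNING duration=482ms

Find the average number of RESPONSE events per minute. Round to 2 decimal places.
0.45

To calculate the rate:

1. Count total RESPONSE events: 5
2. Total time period: 11 minutes
3. Rate = 5 / 11 = 0.45 events per minute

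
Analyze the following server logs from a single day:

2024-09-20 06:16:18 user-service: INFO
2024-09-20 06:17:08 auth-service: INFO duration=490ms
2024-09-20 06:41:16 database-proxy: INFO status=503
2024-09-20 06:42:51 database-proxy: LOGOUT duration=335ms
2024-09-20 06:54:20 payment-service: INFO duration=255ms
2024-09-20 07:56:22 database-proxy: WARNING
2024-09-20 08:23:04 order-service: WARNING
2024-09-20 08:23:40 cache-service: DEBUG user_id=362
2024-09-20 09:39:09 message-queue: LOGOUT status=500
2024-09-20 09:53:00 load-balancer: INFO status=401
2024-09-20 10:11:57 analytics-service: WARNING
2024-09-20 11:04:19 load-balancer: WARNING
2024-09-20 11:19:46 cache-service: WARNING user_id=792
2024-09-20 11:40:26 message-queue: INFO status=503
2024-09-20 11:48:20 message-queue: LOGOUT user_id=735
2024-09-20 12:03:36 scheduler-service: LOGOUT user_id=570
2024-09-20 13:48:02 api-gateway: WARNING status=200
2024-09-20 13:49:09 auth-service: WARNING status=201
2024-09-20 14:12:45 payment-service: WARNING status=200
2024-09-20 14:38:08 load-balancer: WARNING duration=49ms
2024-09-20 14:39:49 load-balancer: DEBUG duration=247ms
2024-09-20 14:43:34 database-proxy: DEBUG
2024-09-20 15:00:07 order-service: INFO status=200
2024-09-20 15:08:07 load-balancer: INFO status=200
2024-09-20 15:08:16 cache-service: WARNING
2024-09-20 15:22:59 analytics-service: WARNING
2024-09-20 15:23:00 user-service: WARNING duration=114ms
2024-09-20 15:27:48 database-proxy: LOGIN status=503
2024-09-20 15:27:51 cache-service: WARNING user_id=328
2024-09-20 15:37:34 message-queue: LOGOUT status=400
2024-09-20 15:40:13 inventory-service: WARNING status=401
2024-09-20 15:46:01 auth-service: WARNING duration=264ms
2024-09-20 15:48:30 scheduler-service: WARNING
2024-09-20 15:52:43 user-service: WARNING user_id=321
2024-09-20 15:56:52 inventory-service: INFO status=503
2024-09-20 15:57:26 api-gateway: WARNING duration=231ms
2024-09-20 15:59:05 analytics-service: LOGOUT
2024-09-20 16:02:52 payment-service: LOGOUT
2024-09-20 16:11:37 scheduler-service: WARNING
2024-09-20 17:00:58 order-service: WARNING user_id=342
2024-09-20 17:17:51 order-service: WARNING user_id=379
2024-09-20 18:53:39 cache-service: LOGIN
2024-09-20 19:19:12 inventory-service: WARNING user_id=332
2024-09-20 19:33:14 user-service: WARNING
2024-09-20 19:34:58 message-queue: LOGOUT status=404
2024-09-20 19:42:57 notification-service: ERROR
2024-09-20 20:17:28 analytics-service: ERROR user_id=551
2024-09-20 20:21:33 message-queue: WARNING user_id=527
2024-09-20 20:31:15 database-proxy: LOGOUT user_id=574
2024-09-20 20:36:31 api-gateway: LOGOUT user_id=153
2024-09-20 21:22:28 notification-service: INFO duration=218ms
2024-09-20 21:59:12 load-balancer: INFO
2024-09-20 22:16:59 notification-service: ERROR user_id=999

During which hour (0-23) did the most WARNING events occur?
15

To find the peak hour:

1. Group all WARNING events by hour
2. Count events in each hour
3. Find hour with maximum count
4. Peak hour: 15 (with 9 events)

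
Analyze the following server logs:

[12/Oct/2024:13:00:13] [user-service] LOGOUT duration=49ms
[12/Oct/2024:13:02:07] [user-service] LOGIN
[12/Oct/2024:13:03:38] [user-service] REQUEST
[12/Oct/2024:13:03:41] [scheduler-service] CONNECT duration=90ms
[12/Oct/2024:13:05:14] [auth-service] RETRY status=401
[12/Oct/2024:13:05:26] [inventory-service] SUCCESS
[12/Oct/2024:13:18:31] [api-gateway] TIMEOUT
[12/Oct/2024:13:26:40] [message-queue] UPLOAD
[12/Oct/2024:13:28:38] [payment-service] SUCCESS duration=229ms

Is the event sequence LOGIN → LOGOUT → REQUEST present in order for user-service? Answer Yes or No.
No

To verify sequence order:

1. Find all events in sequence LOGIN → LOGOUT → REQUEST for user-service
2. Extract their timestamps
3. Check if timestamps are in ascending order
4. Result: No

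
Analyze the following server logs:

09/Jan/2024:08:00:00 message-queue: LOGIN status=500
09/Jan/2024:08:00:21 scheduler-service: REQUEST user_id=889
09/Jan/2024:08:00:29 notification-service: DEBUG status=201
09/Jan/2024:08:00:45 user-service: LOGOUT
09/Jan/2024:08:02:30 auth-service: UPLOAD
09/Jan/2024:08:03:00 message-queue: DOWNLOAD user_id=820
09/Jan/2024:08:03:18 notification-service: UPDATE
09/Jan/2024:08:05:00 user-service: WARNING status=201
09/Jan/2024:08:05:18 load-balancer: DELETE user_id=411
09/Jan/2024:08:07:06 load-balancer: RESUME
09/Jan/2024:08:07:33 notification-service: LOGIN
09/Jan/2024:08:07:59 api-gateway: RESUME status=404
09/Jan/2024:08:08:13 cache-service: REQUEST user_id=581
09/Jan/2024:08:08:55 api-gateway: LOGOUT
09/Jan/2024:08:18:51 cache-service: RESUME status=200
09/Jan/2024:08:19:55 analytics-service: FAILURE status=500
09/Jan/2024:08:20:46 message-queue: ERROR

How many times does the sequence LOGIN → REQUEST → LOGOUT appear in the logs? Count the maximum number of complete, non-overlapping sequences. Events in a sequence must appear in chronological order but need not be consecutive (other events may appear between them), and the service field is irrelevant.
2

To count sequences:

1. Look for pattern: LOGIN → REQUEST → LOGOUT
2. Greedily scan the log in chronological order, matching each sequence element in turn (ignoring service)
3. Each time the full pattern completes, increment the count and restart matching from the next event
4. Complete non-overlapping sequences found: 2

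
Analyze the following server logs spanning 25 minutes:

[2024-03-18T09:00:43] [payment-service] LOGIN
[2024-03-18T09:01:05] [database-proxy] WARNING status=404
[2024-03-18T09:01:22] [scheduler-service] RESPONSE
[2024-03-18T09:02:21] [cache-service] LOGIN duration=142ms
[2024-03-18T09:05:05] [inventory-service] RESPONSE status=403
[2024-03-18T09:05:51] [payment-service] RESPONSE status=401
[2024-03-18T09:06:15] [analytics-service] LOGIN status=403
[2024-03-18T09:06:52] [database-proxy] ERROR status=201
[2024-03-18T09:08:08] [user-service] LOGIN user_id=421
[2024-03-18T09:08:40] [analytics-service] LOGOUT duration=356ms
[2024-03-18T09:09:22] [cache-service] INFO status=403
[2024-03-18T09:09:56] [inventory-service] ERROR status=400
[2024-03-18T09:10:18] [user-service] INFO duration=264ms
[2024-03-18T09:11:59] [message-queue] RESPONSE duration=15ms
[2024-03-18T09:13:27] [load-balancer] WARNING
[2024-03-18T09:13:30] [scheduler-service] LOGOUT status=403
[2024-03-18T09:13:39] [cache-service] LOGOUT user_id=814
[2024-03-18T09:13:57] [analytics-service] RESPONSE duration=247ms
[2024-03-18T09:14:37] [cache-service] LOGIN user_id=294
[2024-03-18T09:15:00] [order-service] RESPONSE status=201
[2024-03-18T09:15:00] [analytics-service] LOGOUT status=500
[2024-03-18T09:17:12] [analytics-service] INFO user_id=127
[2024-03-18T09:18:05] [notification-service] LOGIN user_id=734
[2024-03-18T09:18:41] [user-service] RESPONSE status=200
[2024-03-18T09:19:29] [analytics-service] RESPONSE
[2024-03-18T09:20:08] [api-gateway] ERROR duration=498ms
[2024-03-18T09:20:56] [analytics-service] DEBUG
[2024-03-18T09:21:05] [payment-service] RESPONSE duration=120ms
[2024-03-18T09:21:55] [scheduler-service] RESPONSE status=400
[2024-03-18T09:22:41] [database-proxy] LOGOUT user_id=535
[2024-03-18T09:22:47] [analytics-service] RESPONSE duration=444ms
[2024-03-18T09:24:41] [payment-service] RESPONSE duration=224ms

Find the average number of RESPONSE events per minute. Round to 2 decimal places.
0.48

To calculate the rate:

1. Count total RESPONSE events: 12
2. Total time period: 25 minutes
3. Rate = 12 / 25 = 0.48 events per minute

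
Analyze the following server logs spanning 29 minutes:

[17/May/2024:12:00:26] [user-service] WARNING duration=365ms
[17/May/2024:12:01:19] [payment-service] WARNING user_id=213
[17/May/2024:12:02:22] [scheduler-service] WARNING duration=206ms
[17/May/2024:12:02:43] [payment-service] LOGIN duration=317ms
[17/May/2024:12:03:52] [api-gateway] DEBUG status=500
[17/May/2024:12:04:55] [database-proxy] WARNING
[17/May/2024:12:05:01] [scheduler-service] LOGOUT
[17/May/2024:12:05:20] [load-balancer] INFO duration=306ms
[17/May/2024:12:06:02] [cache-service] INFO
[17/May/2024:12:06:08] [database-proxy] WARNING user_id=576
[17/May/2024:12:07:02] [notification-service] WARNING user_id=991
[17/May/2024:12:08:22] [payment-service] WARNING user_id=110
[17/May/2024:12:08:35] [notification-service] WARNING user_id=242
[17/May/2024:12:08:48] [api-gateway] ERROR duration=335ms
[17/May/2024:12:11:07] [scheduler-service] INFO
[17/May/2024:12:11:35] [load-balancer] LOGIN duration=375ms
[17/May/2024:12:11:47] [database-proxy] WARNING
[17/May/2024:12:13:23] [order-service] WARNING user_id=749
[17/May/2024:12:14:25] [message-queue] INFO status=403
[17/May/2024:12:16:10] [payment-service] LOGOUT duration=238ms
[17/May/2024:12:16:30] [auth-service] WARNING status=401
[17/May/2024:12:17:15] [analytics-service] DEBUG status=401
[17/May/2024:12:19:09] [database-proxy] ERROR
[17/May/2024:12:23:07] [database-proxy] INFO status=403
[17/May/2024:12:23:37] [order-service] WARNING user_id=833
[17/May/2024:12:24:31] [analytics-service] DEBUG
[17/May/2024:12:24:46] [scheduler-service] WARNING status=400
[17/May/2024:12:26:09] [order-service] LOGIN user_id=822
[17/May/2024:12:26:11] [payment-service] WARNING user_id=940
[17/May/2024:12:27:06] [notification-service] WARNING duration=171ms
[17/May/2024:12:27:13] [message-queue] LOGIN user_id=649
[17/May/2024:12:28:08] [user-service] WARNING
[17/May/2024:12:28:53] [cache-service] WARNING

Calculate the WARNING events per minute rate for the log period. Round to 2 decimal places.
0.59

To calculate the rate:

1. Count total WARNING events: 17
2. Total time period: 29 minutes
3. Rate = 17 / 29 = 0.59 events per minute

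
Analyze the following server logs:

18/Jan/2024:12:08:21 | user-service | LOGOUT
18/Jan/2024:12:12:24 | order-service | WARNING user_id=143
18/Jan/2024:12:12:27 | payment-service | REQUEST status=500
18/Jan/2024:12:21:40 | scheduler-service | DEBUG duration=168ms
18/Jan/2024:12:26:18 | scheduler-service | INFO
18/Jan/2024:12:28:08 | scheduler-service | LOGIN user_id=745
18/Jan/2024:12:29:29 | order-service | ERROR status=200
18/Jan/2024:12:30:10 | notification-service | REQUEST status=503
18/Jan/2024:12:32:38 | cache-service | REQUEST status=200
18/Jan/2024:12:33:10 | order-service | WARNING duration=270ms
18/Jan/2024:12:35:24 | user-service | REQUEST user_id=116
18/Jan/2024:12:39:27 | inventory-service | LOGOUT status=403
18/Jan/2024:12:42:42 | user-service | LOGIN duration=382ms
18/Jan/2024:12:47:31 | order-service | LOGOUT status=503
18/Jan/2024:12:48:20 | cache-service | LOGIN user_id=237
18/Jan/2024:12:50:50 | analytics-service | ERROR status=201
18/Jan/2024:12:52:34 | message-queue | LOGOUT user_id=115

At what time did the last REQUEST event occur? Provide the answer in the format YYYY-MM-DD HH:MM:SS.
2024-01-18 12:35:24

To find the last event:

1. Filter for all REQUEST events
2. Sort by timestamp
3. Select the last one
4. Timestamp: 2024-01-18 12:35:24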